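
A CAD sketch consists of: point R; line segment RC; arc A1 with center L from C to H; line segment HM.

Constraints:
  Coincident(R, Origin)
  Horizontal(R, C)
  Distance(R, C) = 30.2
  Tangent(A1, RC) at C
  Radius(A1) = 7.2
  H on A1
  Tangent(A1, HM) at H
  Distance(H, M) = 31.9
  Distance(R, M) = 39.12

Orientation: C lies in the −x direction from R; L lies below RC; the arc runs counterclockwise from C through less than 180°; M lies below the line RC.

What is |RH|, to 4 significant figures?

37.60

Checks: R.y = 0.00, C.y = 0.00 ✓; |LH| = 7.200 ✓; ∠(LH, HM) = 90.00° ✓; |HM| = 31.90 ✓; |RM| = 39.12 ✓.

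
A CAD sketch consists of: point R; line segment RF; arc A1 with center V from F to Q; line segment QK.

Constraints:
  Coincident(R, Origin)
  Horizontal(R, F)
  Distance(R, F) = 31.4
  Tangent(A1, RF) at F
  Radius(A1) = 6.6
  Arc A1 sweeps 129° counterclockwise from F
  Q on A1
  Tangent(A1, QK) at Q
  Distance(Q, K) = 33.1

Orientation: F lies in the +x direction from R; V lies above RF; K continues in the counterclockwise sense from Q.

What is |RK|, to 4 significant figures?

39.71

R is at the origin; RF is horizontal with |RF| = 31.4 and F on the +x side, so F = (31.40, 0.000). Tangency of A1 to RF means the radius VF is perpendicular to RF, so V = F + (0, 6.6) = (31.40, 6.600). On A1, F sits at bearing -90° from V; a 129° counterclockwise sweep puts Q at bearing 39°, so Q = V + 6.6·(cos 39°, sin 39°) = (36.53, 10.75). A1 meets QK tangentially, so VQ is at right angles to QK, so QK runs along (−sin 39°, cos 39°); with |QK| = 33.1, K = (15.70, 36.48). Then |RK| = |K − R| = 39.71.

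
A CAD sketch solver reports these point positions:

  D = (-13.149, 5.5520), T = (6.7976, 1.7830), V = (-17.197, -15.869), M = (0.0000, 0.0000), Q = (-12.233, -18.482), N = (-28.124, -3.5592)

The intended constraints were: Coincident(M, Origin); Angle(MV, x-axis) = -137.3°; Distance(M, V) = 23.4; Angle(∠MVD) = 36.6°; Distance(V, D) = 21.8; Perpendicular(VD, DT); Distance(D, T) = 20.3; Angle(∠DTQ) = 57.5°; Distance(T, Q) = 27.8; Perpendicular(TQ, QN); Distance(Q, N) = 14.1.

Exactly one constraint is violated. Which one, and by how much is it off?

Distance(Q, N) = 14.1 — off by 7.70.

M = (0.00, 0.00) ✓; MV at -137.3° ✓; |MV| = 23.40 ✓; ∠MVD = 36.60° ✓; |VD| = 21.80 ✓; ∠(VD, DT) = 90.00° ✓; |DT| = 20.30 ✓; ∠DTQ = 57.50° ✓; |TQ| = 27.80 ✓; ∠(TQ, QN) = 90.00° ✓; |QN| = 21.80 ✗.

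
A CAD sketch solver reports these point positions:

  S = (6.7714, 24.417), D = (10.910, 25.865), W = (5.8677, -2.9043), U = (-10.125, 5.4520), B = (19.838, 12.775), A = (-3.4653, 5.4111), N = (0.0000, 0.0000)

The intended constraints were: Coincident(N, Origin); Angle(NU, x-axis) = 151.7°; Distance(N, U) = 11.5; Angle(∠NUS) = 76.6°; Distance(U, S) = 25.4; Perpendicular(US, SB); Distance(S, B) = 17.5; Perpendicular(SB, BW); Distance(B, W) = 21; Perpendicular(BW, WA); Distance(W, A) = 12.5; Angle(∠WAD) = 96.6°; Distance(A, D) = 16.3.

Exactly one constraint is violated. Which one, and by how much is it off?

Distance(A, D) = 16.3 — off by 8.70.

N = (0.00, 0.00) ✓; NU at 151.7° ✓; |NU| = 11.50 ✓; ∠NUS = 76.60° ✓; |US| = 25.40 ✓; ∠(US, SB) = 90.00° ✓; |SB| = 17.50 ✓; ∠(SB, BW) = 90.00° ✓; |BW| = 21.00 ✓; ∠(BW, WA) = 90.00° ✓; |WA| = 12.50 ✓; ∠WAD = 96.60° ✓; |AD| = 25.00 ✗.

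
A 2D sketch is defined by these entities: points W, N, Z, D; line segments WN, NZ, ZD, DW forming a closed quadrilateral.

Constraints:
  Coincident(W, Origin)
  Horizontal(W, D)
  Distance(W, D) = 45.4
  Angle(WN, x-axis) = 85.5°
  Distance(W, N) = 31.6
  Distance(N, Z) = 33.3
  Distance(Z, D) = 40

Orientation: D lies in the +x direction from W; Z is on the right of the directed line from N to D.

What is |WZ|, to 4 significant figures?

5.684

W is at the origin; W and D share the same y with |WD| = 45.4 and D in +x, so D = (45.4, 0). WN runs at 85.5° with |WN| = 31.6, so N = (2.479, 31.50). Z is determined by |NZ| = 33.3 and |ZD| = 40.0 together: it lies at the intersection of circle(N, 33.3) and circle(D, 40.0). With |ND| = 53.24, the foot of the radical line on ND is 22.01 from N and the perpendicular offset is √(33.3² − 22.01²) = 24.99. Taking the right-of-ND solution: Z = (5.435, -1.666).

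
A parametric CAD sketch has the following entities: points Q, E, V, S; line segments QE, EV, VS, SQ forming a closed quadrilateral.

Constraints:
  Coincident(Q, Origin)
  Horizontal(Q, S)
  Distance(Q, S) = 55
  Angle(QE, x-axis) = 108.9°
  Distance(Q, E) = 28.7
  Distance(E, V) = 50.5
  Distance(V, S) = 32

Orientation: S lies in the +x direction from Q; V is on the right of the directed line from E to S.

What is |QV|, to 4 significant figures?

26.70

Q is at the origin; Q and S share the same y with |QS| = 55.0 and S in +x, so S = (55.0, 0). QE runs at 108.9° with |QE| = 28.7, so E = (-9.296, 27.15). V is determined by |EV| = 50.5 and |VS| = 32.0 together: it lies at the intersection of circle(E, 50.5) and circle(S, 32.0). With |ES| = 69.79, the foot of the radical line on ES is 45.83 from E and the perpendicular offset is √(50.5² − 45.83²) = 21.21. Taking the right-of-ES solution: V = (24.67, -10.21).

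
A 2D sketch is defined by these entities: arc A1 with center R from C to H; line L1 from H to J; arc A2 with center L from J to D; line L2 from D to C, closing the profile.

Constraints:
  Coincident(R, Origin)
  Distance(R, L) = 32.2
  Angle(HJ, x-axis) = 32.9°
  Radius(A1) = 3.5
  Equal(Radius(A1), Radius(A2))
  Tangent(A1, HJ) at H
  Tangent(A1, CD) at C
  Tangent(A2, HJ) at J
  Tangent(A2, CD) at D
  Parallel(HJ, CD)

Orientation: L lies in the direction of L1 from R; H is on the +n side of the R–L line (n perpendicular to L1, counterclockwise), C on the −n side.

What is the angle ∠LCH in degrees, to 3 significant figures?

83.8°

The slot axis is L1's direction at 32.9°, so u = (cos 32.9°, sin 32.9°) = (0.840, 0.543) and n = (−sin 32.9°, cos 32.9°) = (-0.543, 0.840). R is at the origin and L lies 32.2 along u from R, so L = 32.2·u = (27.0, 17.5). Tangency of A1 to both parallel lines with radius 3.5 puts H and C at R ± 3.5·n: H = (-1.90, 2.94), C = (1.90, -2.94). Then cos ∠LCH = CL·CH / (|CL||CH|), giving 83.8°.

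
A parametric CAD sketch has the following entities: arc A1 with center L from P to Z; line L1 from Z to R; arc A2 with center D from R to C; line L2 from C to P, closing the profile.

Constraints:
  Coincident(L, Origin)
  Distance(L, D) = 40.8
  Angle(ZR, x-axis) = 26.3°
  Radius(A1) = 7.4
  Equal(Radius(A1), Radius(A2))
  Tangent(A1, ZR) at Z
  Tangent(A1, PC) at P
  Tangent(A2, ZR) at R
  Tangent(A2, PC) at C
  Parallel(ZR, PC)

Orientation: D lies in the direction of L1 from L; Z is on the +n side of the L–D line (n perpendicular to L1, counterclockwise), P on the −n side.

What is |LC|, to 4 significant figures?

41.47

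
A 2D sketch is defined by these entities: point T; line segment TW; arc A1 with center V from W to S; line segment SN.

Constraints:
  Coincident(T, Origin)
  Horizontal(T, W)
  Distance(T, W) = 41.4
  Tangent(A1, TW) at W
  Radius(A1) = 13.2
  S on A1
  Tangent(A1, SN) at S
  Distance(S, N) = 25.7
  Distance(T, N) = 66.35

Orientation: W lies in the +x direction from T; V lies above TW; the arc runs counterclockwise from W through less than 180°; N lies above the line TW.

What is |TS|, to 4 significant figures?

56.32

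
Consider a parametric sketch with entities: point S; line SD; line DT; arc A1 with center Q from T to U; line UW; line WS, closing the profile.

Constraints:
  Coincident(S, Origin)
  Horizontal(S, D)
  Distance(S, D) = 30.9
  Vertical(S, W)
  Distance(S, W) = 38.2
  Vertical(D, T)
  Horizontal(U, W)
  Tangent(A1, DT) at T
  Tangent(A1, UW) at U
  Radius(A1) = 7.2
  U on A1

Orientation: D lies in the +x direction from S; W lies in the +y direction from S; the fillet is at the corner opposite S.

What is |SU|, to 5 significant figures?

44.955

S is at the origin; SD is horizontal with |SD| = 30.9 and D on the +x side, so D = (30.900, 0.0000). S and W share the same x with |SW| = 38.2 and W on the +y side, so W = (0.0000, 38.200). The virtual corner opposite S is at (30.900, 38.200). A1 meets DT tangentially, so QT is at right angles to DT and the tangent condition forces QU to be normal to UW, with radius 7.2, so the center Q sits 7.2 in from both sides at Q = (23.700, 31.000). That places the tangent points at T = (30.900, 31.000) on DT and U = (23.700, 38.200) on UW. Then |SU| = |U − S| = 44.955.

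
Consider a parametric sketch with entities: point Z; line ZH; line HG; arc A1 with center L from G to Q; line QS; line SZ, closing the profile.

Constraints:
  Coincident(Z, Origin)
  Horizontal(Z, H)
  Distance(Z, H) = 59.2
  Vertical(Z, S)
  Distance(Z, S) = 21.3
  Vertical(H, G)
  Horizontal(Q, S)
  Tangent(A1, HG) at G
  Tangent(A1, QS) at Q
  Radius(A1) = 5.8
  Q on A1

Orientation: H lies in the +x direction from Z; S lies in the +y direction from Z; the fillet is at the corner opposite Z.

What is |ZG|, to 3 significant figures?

61.2

The virtual corner opposite Z is at (59.2, 21.3). The tangent condition forces LG to be normal to HG and tangency of A1 to QS means the radius LQ is perpendicular to QS, with radius 5.8, so the center L sits 5.8 in from both sides at L = (53.4, 15.5). That places the tangent points at G = (59.2, 15.5) on HG and Q = (53.4, 21.3) on QS. Then |ZG| = |G − Z| = 61.2.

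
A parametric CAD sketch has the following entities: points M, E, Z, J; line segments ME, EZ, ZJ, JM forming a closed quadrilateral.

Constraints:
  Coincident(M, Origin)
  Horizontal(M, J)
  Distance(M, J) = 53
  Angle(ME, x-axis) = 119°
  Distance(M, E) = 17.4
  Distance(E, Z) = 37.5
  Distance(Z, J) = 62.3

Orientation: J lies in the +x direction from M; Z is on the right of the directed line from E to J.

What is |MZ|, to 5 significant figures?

22.754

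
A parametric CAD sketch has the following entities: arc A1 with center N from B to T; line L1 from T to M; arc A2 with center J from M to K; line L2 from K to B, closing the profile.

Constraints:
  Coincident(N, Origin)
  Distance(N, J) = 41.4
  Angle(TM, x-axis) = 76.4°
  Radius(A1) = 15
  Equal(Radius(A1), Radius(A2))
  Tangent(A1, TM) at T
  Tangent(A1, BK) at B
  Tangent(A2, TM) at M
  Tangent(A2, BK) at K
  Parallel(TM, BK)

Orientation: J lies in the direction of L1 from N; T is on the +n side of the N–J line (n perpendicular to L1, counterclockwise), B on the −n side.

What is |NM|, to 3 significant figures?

44.0

The slot axis is L1's direction at 76.4°, so u = (cos 76.4°, sin 76.4°) = (0.235, 0.972) and n = (−sin 76.4°, cos 76.4°) = (-0.972, 0.235). N is at the origin and J lies 41.4 along u from N, so J = 41.4·u = (9.73, 40.2). Tangency of A1 to both parallel lines with radius 15.0 puts T and B at N ± 15.0·n: T = (-14.6, 3.53), B = (14.6, -3.53). Equal radii place M and K the same way about J: M = J + 15.0·n = (-4.84, 43.8), K = J − 15.0·n = (24.3, 36.7). Then |NM| = |M − N| = 44.0.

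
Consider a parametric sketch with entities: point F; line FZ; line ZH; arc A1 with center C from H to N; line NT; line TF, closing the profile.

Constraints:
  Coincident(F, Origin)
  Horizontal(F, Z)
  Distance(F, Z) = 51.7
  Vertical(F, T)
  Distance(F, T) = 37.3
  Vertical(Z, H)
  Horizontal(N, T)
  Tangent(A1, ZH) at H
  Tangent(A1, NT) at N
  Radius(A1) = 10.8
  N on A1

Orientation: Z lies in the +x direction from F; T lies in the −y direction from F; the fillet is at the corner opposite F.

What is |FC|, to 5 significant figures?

48.735

F is at the origin; F and Z share the same y with |FZ| = 51.7 and Z on the +x side, so Z = (51.700, 0.0000). F and T share the same x with |FT| = 37.3 and T on the −y side, so T = (0.0000, -37.300). The virtual corner opposite F is at (51.700, -37.300). Since A1 is tangent to ZH there, CH ⟂ ZH and since A1 is tangent to NT there, CN ⟂ NT, with radius 10.8, so the center C sits 10.8 in from both sides at C = (40.900, -26.500). Then |FC| = |C − F| = 48.735.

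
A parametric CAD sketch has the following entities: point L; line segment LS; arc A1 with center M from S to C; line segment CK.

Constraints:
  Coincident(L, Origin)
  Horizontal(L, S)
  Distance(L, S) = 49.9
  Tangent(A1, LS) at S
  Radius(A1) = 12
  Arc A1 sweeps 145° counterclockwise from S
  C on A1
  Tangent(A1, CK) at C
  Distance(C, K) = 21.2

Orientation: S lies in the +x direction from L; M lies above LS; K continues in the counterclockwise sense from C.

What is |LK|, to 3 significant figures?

52.0

On A1, S sits at bearing -90° from M; a 145° counterclockwise sweep puts C at bearing 55°, so C = M + 12.0·(cos 55°, sin 55°) = (56.8, 21.8). A1 meets CK tangentially, so MC is at right angles to CK, so CK runs along (−sin 55°, cos 55°); with |CK| = 21.2, K = (39.4, 34.0). Then |LK| = |K − L| = 52.0.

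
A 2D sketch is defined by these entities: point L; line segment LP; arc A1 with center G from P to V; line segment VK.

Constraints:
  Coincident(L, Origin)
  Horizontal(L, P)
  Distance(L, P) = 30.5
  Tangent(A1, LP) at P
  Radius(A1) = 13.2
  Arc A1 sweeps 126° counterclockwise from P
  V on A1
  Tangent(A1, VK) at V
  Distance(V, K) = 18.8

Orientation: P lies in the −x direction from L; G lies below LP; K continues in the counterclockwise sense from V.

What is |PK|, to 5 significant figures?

36.170

On A1, P sits at bearing 90° from G; a 126° counterclockwise sweep puts V at bearing 216°, so V = G + 13.2·(cos 216°, sin 216°) = (-41.179, -20.959). Since A1 is tangent to VK there, GV ⟂ VK, so VK runs along (−sin 216°, cos 216°); with |VK| = 18.8, K = (-30.129, -36.168). Then |PK| = |K − P| = 36.170.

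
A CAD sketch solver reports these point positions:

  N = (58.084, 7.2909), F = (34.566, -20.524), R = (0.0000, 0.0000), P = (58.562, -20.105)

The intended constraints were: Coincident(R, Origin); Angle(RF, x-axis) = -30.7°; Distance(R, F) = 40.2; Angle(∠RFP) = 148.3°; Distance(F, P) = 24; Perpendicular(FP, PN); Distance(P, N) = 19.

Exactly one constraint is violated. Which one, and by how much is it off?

Distance(P, N) = 19 — off by 8.40.

R = (0.00, 0.00) ✓; RF at -30.70° ✓; |RF| = 40.20 ✓; ∠RFP = 148.3° ✓; |FP| = 24.00 ✓; ∠(FP, PN) = 90.00° ✓; |PN| = 27.40 ✗.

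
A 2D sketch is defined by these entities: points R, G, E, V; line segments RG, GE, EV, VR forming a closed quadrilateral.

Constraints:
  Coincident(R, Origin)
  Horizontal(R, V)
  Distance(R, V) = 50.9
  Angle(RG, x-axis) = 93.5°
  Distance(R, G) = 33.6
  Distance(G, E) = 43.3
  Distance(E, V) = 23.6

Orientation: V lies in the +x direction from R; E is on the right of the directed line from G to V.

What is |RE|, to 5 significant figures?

27.423

R is at the origin; R and V share the same y with |RV| = 50.9 and V in +x, so V = (50.9, 0). RG runs at 93.5° with |RG| = 33.6, so G = (-2.0512, 33.537). E is determined by |GE| = 43.3 and |EV| = 23.6 together: it lies at the intersection of circle(G, 43.3) and circle(V, 23.6). With |GV| = 62.678, the foot of the radical line on GV is 41.853 from G and the perpendicular offset is √(43.3² − 41.853²) = 11.102. Taking the right-of-GV solution: E = (27.366, 1.7645).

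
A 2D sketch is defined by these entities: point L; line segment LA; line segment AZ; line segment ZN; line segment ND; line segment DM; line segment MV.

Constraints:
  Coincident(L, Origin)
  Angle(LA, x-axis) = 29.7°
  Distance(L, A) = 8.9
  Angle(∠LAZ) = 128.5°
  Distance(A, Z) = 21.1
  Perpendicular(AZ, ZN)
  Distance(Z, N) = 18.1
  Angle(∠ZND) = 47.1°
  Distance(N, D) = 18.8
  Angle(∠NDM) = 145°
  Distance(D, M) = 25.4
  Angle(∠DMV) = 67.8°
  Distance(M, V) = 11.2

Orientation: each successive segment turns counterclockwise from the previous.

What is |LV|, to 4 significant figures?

30.77

L is at the origin; LA runs at 29.7° with length 8.9, so A = (7.731, 4.410). ∠LAZ = 128.5° gives AZ at 81.20° from the x-axis; with |AZ| = 21.1, Z = (10.96, 25.26). The perpendicularity gives ZN at right angles to AZ, so ZN runs at 171.2°; with |ZN| = 18.1, N = (-6.928, 28.03). ∠ZND = 47.1° gives ND at -55.90° from the x-axis; with |ND| = 18.8, D = (3.612, 12.46). ∠NDM = 145.0° gives DM at -20.90° from the x-axis; with |DM| = 25.4, M = (27.34, 3.402). ∠DMV = 67.8° gives MV at 91.30° from the x-axis; with |MV| = 11.2, V = (27.09, 14.60). Then |LV| = |V − L| = 30.77.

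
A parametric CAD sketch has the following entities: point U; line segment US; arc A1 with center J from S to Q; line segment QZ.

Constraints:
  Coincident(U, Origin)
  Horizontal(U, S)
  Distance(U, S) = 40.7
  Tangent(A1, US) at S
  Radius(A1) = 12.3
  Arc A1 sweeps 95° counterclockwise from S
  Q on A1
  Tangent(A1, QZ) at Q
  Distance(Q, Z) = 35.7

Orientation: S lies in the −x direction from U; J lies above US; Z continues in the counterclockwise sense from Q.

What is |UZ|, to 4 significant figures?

58.23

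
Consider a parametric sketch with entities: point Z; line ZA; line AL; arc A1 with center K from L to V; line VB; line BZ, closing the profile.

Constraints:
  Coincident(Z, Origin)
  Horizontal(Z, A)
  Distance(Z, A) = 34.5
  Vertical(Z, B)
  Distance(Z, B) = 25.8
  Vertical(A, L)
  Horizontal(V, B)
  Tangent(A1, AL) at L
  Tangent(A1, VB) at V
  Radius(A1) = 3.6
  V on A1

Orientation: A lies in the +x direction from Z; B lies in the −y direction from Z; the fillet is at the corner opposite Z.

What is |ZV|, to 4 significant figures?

40.25

Z is at the origin; Z and A share the same y with |ZA| = 34.5 and A on the +x side, so A = (34.50, 0.000). Z and B share the same x with |ZB| = 25.8 and B on the −y side, so B = (0.000, -25.80). The virtual corner opposite Z is at (34.50, -25.80). A1 meets AL tangentially, so KL is at right angles to AL and tangency of A1 to VB means the radius KV is perpendicular to VB, with radius 3.6, so the center K sits 3.6 in from both sides at K = (30.90, -22.20). That places the tangent points at L = (34.50, -22.20) on AL and V = (30.90, -25.80) on VB. Then |ZV| = |V − Z| = 40.25.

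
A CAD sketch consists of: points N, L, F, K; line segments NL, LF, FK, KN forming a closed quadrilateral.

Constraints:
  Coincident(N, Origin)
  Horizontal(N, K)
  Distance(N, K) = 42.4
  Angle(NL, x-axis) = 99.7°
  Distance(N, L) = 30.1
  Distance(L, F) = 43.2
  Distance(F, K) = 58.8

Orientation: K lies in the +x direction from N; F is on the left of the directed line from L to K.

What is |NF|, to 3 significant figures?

63.7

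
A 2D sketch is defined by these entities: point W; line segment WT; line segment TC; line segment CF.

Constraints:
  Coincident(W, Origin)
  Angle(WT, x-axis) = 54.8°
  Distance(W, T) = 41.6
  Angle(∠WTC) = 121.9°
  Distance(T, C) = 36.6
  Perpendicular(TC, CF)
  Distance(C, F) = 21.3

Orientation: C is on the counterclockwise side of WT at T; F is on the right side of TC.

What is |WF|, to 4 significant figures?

81.47

W is at the origin; WT runs at 54.8° with length 41.6, so T = 41.6·(cos 54.8°, sin 54.8°) = (23.98, 33.99). ∠WTC = 121.9°, so TC runs at 54.8° + (180° − 121.9°) = 112.9° from the x-axis; with |TC| = 36.6, C = T + 36.6·(cos 112.9°, sin 112.9°) = (9.738, 67.71). TC ⟂ CF; with |CF| = 21.3 on the right of TC, F = C + 21.3·(0.9212, 0.3891) = (29.36, 76.00). Then |WF| = |F − W| = 81.47.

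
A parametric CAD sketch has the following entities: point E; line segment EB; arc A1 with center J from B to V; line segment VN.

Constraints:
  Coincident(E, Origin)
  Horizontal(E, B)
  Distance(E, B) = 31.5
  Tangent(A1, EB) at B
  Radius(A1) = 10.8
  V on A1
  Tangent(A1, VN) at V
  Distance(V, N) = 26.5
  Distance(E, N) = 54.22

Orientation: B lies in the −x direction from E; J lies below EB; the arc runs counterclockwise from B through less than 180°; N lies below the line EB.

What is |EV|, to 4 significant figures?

43.98

Checks: |JV| = 10.80 ✓; ∠(JV, VN) = 90.00° ✓; |VN| = 26.50 ✓; |EN| = 54.22 ✓.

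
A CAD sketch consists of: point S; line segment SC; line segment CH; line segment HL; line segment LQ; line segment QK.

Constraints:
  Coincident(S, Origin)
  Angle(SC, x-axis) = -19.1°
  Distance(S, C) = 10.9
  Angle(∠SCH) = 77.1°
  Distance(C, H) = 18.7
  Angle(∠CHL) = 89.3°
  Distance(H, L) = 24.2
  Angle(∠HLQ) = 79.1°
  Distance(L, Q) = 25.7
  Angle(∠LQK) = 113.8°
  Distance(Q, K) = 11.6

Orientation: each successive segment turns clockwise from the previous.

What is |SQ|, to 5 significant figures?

12.465

∠CHL = 89.3° gives HL at 147.30° from the x-axis; with |HL| = 24.2, L = (-19.974, -6.3514). ∠HLQ = 79.1° gives LQ at 46.400° from the x-axis; with |LQ| = 25.7, Q = (-2.2509, 12.260). Then |SQ| = |Q − S| = 12.465.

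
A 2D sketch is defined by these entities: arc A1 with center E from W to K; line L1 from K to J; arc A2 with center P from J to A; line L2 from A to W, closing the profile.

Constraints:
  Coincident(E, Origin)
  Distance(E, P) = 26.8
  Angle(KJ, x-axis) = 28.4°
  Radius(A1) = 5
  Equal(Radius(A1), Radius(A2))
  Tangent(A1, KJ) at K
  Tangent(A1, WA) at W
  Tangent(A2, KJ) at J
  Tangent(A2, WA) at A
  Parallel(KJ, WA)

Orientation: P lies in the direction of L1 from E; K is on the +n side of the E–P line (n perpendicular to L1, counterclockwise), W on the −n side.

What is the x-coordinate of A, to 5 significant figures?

25.953

Tangency of A1 to both parallel lines with radius 5.0 puts K and W at E ± 5.0·n: K = (-2.3781, 4.3982), W = (2.3781, -4.3982). Equal radii place J and A the same way about P: J = P + 5.0·n = (21.196, 17.145), A = P − 5.0·n = (25.953, 8.3485). So A.x = 25.953.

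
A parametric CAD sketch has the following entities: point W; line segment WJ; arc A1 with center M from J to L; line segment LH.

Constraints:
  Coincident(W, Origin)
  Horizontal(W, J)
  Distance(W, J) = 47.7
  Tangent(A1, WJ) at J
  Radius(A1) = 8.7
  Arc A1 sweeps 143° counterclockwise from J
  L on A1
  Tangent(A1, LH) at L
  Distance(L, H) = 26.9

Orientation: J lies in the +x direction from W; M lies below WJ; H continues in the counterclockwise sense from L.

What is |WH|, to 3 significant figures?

71.4

W is at the origin; WJ is horizontal with |WJ| = 47.7 and J on the +x side, so J = (47.7, 0.00). Since A1 is tangent to WJ there, MJ ⟂ WJ, so M = J + (0, -8.7) = (47.7, -8.70). On A1, J sits at bearing 90° from M; a 143° counterclockwise sweep puts L at bearing 233°, so L = M + 8.7·(cos 233°, sin 233°) = (42.5, -15.6). The tangent condition forces ML to be normal to LH, so LH runs along (−sin 233°, cos 233°); with |LH| = 26.9, H = (63.9, -31.8). Then |WH| = |H − W| = 71.4.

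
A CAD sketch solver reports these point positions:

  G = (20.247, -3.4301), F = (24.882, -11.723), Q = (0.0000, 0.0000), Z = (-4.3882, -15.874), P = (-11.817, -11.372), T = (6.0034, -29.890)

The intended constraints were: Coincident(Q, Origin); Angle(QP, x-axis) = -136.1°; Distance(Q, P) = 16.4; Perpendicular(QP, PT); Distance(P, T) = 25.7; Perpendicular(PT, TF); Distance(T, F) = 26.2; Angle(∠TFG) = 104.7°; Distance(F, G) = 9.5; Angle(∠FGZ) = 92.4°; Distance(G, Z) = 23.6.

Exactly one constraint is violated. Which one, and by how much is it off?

Distance(G, Z) = 23.6 — off by 4.00.

Q = (0.00, 0.00) ✓; QP at -136.1° ✓; |QP| = 16.40 ✓; ∠(QP, PT) = 90.00° ✓; |PT| = 25.70 ✓; ∠(PT, TF) = 90.00° ✓; |TF| = 26.20 ✓; ∠TFG = 104.7° ✓; |FG| = 9.500 ✓; ∠FGZ = 92.40° ✓; |GZ| = 27.60 ✗.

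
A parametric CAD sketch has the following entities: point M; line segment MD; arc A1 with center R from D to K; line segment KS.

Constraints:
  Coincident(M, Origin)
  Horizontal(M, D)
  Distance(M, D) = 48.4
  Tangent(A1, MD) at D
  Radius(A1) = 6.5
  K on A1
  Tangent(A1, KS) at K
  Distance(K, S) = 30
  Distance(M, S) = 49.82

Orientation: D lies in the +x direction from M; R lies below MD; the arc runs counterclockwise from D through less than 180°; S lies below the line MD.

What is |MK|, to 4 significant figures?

42.35

Checks: |RK| = 6.500 ✓; ∠(RK, KS) = 90.00° ✓; |KS| = 30.00 ✓; |MS| = 49.82 ✓.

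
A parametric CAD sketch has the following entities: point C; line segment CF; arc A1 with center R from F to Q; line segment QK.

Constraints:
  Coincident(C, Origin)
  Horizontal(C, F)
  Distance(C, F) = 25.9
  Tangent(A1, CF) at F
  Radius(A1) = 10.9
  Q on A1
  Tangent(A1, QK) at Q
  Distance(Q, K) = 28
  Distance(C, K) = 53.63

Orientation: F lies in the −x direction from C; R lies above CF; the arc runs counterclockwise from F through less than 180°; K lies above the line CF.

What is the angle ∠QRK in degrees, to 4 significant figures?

68.73°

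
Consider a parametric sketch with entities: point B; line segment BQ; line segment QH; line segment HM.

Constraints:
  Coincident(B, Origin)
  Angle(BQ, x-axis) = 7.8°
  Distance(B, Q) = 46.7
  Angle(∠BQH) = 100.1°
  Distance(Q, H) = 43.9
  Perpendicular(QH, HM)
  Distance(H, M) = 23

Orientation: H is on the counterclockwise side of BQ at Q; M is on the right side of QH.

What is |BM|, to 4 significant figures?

86.44

B is at the origin; BQ runs at 7.8° with length 46.7, so Q = 46.7·(cos 7.8°, sin 7.8°) = (46.27, 6.338). ∠BQH = 100.1°, so QH runs at 7.8° + (180° − 100.1°) = 87.70° from the x-axis; with |QH| = 43.9, H = Q + 43.9·(cos 87.70°, sin 87.70°) = (48.03, 50.20). The perpendicularity gives HM at right angles to QH; with |HM| = 23.0 on the right of QH, M = H + 23.0·(0.9992, -0.04013) = (71.01, 49.28). Then |BM| = |M − B| = 86.44.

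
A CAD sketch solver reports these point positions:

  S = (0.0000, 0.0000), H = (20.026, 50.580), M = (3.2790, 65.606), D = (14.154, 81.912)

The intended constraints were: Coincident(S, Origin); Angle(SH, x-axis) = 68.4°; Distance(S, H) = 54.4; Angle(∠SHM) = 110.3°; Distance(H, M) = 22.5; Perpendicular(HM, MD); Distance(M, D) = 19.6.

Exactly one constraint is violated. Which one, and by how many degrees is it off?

Perpendicular(HM, MD) — off by 8.20°.

S = (0.00, 0.00) ✓; SH at 68.40° ✓; |SH| = 54.40 ✓; ∠SHM = 110.3° ✓; |HM| = 22.50 ✓; ∠(HM, MD) = 81.80° ✗; |MD| = 19.60 ✓.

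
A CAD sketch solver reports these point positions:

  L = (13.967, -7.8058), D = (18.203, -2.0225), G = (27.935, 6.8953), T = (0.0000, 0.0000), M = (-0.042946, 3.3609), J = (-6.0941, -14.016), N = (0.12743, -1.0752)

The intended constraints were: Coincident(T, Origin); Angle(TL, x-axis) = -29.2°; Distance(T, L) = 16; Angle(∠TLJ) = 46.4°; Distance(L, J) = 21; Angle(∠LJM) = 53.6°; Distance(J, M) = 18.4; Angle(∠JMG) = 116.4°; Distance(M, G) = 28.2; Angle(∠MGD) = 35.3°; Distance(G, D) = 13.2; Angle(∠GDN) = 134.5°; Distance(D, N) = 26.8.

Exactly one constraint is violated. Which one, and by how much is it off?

Distance(D, N) = 26.8 — off by 8.70.

T = (0.00, 0.00) ✓; TL at -29.20° ✓; |TL| = 16.00 ✓; ∠TLJ = 46.40° ✓; |LJ| = 21.00 ✓; ∠LJM = 53.60° ✓; |JM| = 18.40 ✓; ∠JMG = 116.4° ✓; |MG| = 28.20 ✓; ∠MGD = 35.30° ✓; |GD| = 13.20 ✓; ∠GDN = 134.5° ✓; |DN| = 18.10 ✗.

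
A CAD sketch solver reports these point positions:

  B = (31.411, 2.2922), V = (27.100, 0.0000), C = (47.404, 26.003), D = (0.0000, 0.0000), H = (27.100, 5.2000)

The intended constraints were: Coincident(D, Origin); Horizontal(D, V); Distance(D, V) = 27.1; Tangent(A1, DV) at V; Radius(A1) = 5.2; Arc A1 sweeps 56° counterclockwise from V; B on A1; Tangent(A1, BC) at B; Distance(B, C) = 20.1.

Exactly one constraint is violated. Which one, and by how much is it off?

Distance(B, C) = 20.1 — off by 8.50.

D = (0.00, 0.00) ✓; D.y = 0.00, V.y = 0.00 ✓; |DV| = 27.10 ✓; ∠(HV, VD) = 90.00° ✓; |HV| = 5.200 ✓; bearing(H→B) − bearing(H→V) = 56.00° ✓; |HB| = 5.200 ✓; ∠(HB, BC) = 90.00° ✓; |BC| = 28.60 ✗.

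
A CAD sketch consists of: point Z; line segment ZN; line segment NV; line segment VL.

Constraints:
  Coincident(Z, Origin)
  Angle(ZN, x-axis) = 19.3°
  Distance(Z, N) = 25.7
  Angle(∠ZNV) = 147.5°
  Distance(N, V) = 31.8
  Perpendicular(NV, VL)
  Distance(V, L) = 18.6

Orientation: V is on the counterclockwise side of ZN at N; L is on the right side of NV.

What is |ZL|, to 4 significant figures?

62.53

Z is at the origin; ZN runs at 19.3° with length 25.7, so N = 25.7·(cos 19.3°, sin 19.3°) = (24.26, 8.494). ∠ZNV = 147.5°, so NV runs at 19.3° + (180° − 147.5°) = 51.80° from the x-axis; with |NV| = 31.8, V = N + 31.8·(cos 51.80°, sin 51.80°) = (43.92, 33.48). NV is perpendicular to VL; with |VL| = 18.6 on the right of NV, L = V + 18.6·(0.7859, -0.6184) = (58.54, 21.98). Then |ZL| = |L − Z| = 62.53.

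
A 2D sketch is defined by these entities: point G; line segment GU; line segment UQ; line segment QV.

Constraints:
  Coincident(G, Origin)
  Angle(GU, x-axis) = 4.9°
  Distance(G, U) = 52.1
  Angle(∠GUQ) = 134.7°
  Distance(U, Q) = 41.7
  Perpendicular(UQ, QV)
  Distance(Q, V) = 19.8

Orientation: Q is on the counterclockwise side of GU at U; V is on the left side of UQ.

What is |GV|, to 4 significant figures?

80.22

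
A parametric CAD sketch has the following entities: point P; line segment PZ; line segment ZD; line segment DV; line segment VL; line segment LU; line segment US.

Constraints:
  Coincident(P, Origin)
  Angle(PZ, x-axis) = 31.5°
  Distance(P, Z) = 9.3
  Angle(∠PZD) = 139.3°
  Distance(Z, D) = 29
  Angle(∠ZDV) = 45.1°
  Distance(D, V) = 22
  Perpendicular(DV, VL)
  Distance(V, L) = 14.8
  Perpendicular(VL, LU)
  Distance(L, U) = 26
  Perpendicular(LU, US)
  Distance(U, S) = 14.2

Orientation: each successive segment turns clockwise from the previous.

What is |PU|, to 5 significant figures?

34.355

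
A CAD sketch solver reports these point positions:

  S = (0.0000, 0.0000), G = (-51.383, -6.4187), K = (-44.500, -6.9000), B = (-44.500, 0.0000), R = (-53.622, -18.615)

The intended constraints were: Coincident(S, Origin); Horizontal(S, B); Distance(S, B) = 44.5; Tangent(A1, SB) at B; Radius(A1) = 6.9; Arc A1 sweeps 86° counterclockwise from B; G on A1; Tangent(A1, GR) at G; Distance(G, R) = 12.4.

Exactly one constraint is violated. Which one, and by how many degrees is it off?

Tangent(A1, GR) at G — off by 6.40°.

S = (0.00, 0.00) ✓; S.y = 0.00, B.y = 0.00 ✓; |SB| = 44.50 ✓; ∠(KB, BS) = 90.00° ✓; |KB| = 6.900 ✓; bearing(K→G) − bearing(K→B) = 86.00° ✓; |KG| = 6.900 ✓; ∠(KG, GR) = 96.40° ✗; |GR| = 12.40 ✓.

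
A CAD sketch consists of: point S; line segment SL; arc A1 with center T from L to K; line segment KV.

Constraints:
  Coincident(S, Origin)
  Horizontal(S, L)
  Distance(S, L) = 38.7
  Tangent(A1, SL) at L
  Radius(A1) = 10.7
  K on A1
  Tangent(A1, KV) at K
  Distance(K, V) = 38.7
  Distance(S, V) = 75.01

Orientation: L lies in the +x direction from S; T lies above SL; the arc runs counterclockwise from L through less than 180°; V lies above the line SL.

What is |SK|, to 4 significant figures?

49.49

S is at the origin; SL is horizontal with |SL| = 38.7 and L on the +x side, so L = (38.70, 0.000). Tangency of A1 to SL means the radius TL is perpendicular to SL, so T = L + (0, 10.7) = (38.70, 10.70). Since TK ⟂ KV (tangency), |TV| = √(10.7² + 38.7²) = 40.15 regardless of where K sits on A1. So V lies on both circle(S, 75.01) and circle(T, 40.15); the above-SL intersection is V = (60.39, 44.49). K is the foot of the tangent from V: K = (48.92, 7.527).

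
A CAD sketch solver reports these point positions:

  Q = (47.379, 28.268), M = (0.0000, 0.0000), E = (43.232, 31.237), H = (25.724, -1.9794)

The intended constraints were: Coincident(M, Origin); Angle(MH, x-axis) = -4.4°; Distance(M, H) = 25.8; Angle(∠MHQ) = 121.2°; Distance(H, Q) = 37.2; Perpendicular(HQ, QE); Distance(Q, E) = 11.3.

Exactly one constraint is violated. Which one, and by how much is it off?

Distance(Q, E) = 11.3 — off by 6.20.

M = (0.00, 0.00) ✓; MH at -4.400° ✓; |MH| = 25.80 ✓; ∠MHQ = 121.2° ✓; |HQ| = 37.20 ✓; ∠(HQ, QE) = 90.00° ✓; |QE| = 5.100 ✗.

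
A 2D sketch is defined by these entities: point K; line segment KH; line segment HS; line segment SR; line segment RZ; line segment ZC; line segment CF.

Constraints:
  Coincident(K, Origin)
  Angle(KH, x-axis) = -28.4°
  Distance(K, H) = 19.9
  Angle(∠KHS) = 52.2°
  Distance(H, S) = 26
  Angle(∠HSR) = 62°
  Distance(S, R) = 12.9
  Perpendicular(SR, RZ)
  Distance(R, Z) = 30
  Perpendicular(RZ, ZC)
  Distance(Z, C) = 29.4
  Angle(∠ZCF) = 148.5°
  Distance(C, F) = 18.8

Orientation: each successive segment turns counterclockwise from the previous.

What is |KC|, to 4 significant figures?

44.65

The perpendicularity gives RZ at right angles to SR, so RZ runs at -52.60°; with |RZ| = 30.0, Z = (21.23, -15.48). The perpendicularity gives ZC at right angles to RZ, so ZC runs at 37.40°; with |ZC| = 29.4, C = (44.59, 2.375). Then |KC| = |C − K| = 44.65.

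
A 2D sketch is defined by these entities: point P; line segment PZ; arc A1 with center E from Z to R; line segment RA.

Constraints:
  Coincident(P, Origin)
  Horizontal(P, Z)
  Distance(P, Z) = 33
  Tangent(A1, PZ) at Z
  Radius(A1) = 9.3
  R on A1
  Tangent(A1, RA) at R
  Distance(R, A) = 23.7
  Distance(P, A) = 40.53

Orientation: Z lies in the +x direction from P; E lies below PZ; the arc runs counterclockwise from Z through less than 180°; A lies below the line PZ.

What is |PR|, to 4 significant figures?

25.44

Checks: ∠(EZ, ZP) = 90.00° ✓; |EZ| = 9.300 ✓; |ER| = 9.300 ✓; ∠(ER, RA) = 90.00° ✓; |RA| = 23.70 ✓; |PA| = 40.53 ✓.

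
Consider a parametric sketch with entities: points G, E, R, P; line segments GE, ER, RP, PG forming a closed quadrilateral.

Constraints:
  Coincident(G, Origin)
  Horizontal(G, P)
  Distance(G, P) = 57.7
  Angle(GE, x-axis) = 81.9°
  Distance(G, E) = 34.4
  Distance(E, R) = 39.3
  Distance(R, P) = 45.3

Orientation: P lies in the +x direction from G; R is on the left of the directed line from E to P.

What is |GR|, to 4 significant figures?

60.84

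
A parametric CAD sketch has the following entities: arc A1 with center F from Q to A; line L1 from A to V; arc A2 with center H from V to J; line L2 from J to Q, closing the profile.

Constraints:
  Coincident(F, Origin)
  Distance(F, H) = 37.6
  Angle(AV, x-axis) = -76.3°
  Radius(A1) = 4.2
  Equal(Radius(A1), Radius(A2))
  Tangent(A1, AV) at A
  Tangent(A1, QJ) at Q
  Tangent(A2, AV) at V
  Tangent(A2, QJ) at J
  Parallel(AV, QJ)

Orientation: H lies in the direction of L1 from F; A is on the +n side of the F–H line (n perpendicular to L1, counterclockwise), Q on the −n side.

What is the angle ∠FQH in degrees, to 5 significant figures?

83.626°

F is at the origin and H lies 37.6 along u from F, so H = 37.6·u = (8.9051, -36.530). Tangency of A1 to both parallel lines with radius 4.2 puts A and Q at F ± 4.2·n: A = (4.0805, 0.99472), Q = (-4.0805, -0.99472). Then cos ∠FQH = QF·QH / (|QF||QH|), giving 83.626°.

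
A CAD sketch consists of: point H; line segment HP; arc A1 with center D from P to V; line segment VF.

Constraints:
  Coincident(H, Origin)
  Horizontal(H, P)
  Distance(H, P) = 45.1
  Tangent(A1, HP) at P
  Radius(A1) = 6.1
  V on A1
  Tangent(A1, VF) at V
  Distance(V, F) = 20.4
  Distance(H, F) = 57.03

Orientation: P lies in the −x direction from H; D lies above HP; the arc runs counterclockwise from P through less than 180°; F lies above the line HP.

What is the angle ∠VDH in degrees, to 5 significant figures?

38.706°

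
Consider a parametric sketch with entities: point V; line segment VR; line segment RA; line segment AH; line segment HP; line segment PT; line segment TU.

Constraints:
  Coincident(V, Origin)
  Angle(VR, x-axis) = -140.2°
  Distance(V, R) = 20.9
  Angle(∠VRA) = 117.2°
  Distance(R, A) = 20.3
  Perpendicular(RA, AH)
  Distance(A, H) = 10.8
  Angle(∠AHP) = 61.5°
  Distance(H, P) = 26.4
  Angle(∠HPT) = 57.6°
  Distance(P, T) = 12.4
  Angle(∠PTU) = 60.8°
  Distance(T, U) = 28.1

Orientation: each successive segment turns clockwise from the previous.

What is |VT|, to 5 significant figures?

31.680

V is at the origin; VR runs at -140.2° with length 20.9, so R = (-16.057, -13.378). ∠VRA = 117.2° gives RA at 157.00° from the x-axis; with |RA| = 20.3, A = (-34.743, -5.4465). The perpendicularity gives AH at right angles to RA, so AH runs at 67.000°; with |AH| = 10.8, H = (-30.523, 4.4950). ∠AHP = 61.5° gives HP at -51.500° from the x-axis; with |HP| = 26.4, P = (-14.089, -16.166). ∠HPT = 57.6° gives PT at -173.90° from the x-axis; with |PT| = 12.4, T = (-26.419, -17.484). Then |VT| = |T − V| = 31.680.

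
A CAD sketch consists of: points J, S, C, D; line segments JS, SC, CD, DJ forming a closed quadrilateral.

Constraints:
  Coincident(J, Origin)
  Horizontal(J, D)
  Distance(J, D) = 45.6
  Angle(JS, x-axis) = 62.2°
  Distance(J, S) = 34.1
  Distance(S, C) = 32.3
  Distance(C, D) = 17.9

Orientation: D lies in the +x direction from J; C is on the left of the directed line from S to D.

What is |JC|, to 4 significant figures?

49.16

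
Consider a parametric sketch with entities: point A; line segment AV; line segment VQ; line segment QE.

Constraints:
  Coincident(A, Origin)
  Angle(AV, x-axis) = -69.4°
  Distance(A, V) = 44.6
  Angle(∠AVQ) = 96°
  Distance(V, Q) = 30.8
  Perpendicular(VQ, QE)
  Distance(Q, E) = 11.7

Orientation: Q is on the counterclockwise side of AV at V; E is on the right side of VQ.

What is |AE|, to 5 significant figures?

66.331

A is at the origin; AV runs at -69.4° with length 44.6, so V = 44.6·(cos -69.4°, sin -69.4°) = (15.692, -41.748). ∠AVQ = 96.0°, so VQ runs at -69.4° + (180° − 96.0°) = 14.600° from the x-axis; with |VQ| = 30.8, Q = V + 30.8·(cos 14.600°, sin 14.600°) = (45.498, -33.985). The perpendicularity gives QE at right angles to VQ; with |QE| = 11.7 on the right of VQ, E = Q + 11.7·(0.25207, -0.96771) = (48.447, -45.307). Then |AE| = |E − A| = 66.331.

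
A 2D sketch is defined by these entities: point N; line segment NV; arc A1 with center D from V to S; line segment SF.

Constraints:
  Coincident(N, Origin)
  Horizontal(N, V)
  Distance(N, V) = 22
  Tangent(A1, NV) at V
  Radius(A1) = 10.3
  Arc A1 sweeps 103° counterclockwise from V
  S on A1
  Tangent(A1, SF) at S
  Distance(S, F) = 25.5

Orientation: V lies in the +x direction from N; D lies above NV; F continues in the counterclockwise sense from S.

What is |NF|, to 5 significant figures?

45.773

N is at the origin; N and V share the same y with |NV| = 22.0 and V on the +x side, so V = (22.000, 0.0000). Since A1 is tangent to NV there, DV ⟂ NV, so D = V + (0, 10.3) = (22.000, 10.300). On A1, V sits at bearing -90° from D; a 103° counterclockwise sweep puts S at bearing 13°, so S = D + 10.3·(cos 13°, sin 13°) = (32.036, 12.617). Since A1 is tangent to SF there, DS ⟂ SF, so SF runs along (−sin 13°, cos 13°); with |SF| = 25.5, F = (26.300, 37.463). Then |NF| = |F − N| = 45.773.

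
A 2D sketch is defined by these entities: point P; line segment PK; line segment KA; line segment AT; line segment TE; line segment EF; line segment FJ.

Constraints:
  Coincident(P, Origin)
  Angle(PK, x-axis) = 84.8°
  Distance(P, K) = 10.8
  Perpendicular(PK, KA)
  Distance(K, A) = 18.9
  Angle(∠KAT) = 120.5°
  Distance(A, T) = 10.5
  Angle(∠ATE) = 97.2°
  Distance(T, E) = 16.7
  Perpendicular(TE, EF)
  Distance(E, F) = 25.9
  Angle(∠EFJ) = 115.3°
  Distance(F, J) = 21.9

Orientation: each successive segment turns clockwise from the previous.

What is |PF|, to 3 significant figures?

13.0

P is at the origin; PK runs at 84.8° with length 10.8, so K = (0.979, 10.8). PK is perpendicular to KA, so KA runs at -5.20°; with |KA| = 18.9, A = (19.8, 9.04). ∠KAT = 120.5° gives AT at -64.7° from the x-axis; with |AT| = 10.5, T = (24.3, -0.450). ∠ATE = 97.2° gives TE at -148° from the x-axis; with |TE| = 16.7, E = (10.2, -9.42). TE ⟂ EF, so EF runs at 122°; with |EF| = 25.9, F = (-3.71, 12.4). Then |PF| = |F − P| = 13.0.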